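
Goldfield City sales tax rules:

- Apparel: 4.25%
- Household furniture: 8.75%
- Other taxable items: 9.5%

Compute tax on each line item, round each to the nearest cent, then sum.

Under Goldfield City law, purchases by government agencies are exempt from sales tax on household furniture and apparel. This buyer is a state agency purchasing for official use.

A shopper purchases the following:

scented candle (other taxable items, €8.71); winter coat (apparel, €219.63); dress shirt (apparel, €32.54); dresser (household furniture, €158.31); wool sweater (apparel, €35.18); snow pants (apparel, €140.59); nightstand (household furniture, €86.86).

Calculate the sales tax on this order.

€0.83

Scented candle €8.71: other taxable items → 9.5% → €0.83
Winter coat €219.63: apparel, buyer-exempt → 0% → €0.00
Dress shirt €32.54: apparel, buyer-exempt → 0% → €0.00
Dresser €158.31: household furniture, buyer-exempt → 0% → €0.00
Wool sweater €35.18: apparel, buyer-exempt → 0% → €0.00
Snow pants €140.59: apparel, buyer-exempt → 0% → €0.00
Nightstand €86.86: household furniture, buyer-exempt → 0% → €0.00
Total tax = €0.83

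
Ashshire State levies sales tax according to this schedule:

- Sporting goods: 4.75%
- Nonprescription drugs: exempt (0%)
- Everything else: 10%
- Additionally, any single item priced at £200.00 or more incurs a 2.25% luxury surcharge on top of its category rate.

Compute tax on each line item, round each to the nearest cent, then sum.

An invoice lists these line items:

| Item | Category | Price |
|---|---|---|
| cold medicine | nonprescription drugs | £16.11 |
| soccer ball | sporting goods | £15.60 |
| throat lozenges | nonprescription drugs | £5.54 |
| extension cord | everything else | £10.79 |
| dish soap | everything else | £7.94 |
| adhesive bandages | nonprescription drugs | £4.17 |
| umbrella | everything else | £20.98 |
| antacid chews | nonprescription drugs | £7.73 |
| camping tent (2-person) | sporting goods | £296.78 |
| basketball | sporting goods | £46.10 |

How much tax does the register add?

Cold medicine £16.11: nonprescription drugs → 0% → £0.00
Soccer ball £15.60: sporting goods → 4.75% → £0.74
Throat lozenges £5.54: nonprescription drugs → 0% → £0.00
Extension cord £10.79: everything else → 10% → £1.08
Dish soap £7.94: everything else → 10% → £0.79
Adhesive bandages £4.17: nonprescription drugs → 0% → £0.00
Umbrella £20.98: everything else → 10% → £2.10
Antacid chews £7.73: nonprescription drugs → 0% → £0.00
Camping tent (2-person) £296.78: sporting goods → 4.75% + 2.25% surcharge = 7% → £20.77
Basketball £46.10: sporting goods → 4.75% → £2.19
Total tax = £0.74 + £1.08 + £0.79 + £2.10 + £20.77 + £2.19 = £27.67

£27.67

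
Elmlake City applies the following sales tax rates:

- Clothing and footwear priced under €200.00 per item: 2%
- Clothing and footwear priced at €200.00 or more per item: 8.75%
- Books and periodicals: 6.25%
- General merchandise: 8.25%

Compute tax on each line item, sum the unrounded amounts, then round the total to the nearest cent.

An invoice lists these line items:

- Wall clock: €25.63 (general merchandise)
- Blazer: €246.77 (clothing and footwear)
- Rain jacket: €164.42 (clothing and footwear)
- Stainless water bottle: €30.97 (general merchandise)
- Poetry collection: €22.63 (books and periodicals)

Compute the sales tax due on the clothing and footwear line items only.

Blazer €246.77: clothing and footwear, €200.00 or more → 8.75% → €21.592375
Rain jacket €164.42: clothing and footwear, under €200.00 → 2% → €3.2884
Tax on clothing and footwear: unrounded sum = €24.880775 → €24.88

€24.88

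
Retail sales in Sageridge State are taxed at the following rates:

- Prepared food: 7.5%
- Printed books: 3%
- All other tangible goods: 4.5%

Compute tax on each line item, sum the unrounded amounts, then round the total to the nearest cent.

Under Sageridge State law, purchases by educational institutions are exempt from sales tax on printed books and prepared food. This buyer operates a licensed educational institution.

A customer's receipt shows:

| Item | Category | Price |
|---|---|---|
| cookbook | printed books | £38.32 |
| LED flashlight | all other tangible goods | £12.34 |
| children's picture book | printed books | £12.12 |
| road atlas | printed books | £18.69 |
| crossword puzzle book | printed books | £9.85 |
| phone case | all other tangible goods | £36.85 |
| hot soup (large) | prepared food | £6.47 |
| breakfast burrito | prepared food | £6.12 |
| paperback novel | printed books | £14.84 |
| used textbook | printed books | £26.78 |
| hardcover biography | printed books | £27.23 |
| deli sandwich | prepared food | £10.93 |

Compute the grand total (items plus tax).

Cookbook £38.32: printed books, buyer-exempt → 0% → £0.00
LED flashlight £12.34: all other tangible goods → 4.5% → £0.5553
Children's picture book £12.12: printed books, buyer-exempt → 0% → £0.00
Road atlas £18.69: printed books, buyer-exempt → 0% → £0.00
Crossword puzzle book £9.85: printed books, buyer-exempt → 0% → £0.00
Phone case £36.85: all other tangible goods → 4.5% → £1.65825
Hot soup (large) £6.47: prepared food, buyer-exempt → 0% → £0.00
Breakfast burrito £6.12: prepared food, buyer-exempt → 0% → £0.00
Paperback novel £14.84: printed books, buyer-exempt → 0% → £0.00
Used textbook £26.78: printed books, buyer-exempt → 0% → £0.00
Hardcover biography £27.23: printed books, buyer-exempt → 0% → £0.00
Deli sandwich £10.93: prepared food, buyer-exempt → 0% → £0.00
Subtotal = £220.54; unrounded tax = £2.21355 → £2.21; total due = £222.75

£222.75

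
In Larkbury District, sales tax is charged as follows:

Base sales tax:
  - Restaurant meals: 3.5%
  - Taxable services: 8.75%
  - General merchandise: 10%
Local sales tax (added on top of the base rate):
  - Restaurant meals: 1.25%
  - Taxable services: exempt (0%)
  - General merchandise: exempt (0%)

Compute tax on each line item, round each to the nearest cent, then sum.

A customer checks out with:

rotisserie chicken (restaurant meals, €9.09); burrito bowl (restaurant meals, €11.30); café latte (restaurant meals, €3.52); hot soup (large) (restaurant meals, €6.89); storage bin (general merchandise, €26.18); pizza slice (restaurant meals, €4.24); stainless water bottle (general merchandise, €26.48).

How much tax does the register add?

€6.94

Rotisserie chicken €9.09: restaurant meals → 3.5% + 1.25% local = 4.75% → €0.43
Burrito bowl €11.30: restaurant meals → 3.5% + 1.25% local = 4.75% → €0.54
Café latte €3.52: restaurant meals → 3.5% + 1.25% local = 4.75% → €0.17
Hot soup (large) €6.89: restaurant meals → 3.5% + 1.25% local = 4.75% → €0.33
Storage bin €26.18: general merchandise → 10% + 0% local = 10% → €2.62
Pizza slice €4.24: restaurant meals → 3.5% + 1.25% local = 4.75% → €0.20
Stainless water bottle €26.48: general merchandise → 10% + 0% local = 10% → €2.65
Total tax = €0.43 + €0.54 + €0.17 + €0.33 + €2.62 + €0.20 + €2.65 = €6.94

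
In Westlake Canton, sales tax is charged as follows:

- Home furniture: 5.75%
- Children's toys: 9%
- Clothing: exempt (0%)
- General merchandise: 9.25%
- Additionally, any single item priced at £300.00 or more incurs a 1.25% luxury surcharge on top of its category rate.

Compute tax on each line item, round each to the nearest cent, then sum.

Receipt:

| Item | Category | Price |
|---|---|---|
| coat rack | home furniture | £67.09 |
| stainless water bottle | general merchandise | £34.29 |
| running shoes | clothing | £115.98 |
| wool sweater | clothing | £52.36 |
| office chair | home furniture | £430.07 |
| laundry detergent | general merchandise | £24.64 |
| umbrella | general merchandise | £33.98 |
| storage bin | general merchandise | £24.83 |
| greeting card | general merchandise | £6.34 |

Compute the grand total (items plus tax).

£835.02

Coat rack £67.09: home furniture → 5.75% → £3.86
Stainless water bottle £34.29: general merchandise → 9.25% → £3.17
Running shoes £115.98: clothing → 0% → £0.00
Wool sweater £52.36: clothing → 0% → £0.00
Office chair £430.07: home furniture → 5.75% + 1.25% surcharge = 7% → £30.10
Laundry detergent £24.64: general merchandise → 9.25% → £2.28
Umbrella £33.98: general merchandise → 9.25% → £3.14
Storage bin £24.83: general merchandise → 9.25% → £2.30
Greeting card £6.34: general merchandise → 9.25% → £0.59
Subtotal = £789.58; tax = £45.44; total due = £835.02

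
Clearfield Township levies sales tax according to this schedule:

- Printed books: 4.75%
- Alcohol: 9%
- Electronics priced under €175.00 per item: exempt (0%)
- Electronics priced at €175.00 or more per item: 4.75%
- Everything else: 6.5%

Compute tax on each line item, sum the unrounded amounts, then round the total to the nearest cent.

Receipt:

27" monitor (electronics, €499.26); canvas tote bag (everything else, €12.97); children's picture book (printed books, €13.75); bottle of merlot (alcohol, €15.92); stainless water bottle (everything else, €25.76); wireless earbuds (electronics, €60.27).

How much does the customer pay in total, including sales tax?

€656.25

27" monitor €499.26: electronics, €175.00 or more → 4.75% → €23.71485
Canvas tote bag €12.97: everything else → 6.5% → €0.84305
Children's picture book €13.75: printed books → 4.75% → €0.653125
Bottle of merlot €15.92: alcohol → 9% → €1.4328
Stainless water bottle €25.76: everything else → 6.5% → €1.6744
Wireless earbuds €60.27: electronics, under €175.00 → 0% → €0.00
Subtotal = €627.93; unrounded tax = €28.318225 → €28.32; total due = €656.25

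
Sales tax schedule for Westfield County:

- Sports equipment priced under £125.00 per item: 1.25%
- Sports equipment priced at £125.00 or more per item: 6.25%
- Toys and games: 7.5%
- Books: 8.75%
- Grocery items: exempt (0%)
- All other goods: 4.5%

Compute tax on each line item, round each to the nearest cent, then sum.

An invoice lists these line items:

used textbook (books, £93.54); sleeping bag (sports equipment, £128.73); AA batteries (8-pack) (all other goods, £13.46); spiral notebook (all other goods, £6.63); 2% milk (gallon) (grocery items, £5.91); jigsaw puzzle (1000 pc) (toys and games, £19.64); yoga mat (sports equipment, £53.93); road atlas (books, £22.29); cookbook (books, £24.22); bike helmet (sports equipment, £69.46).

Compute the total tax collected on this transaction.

Used textbook £93.54: books → 8.75% → £8.18
Sleeping bag £128.73: sports equipment, £125.00 or more → 6.25% → £8.05
AA batteries (8-pack) £13.46: all other goods → 4.5% → £0.61
Spiral notebook £6.63: all other goods → 4.5% → £0.30
2% milk (gallon) £5.91: grocery items → 0% → £0.00
Jigsaw puzzle (1000 pc) £19.64: toys and games → 7.5% → £1.47
Yoga mat £53.93: sports equipment, under £125.00 → 1.25% → £0.67
Road atlas £22.29: books → 8.75% → £1.95
Cookbook £24.22: books → 8.75% → £2.12
Bike helmet £69.46: sports equipment, under £125.00 → 1.25% → £0.87
Total tax = £8.18 + £8.05 + £0.61 + £0.30 + £1.47 + £0.67 + £1.95 + £2.12 + £0.87 = £24.22

£24.22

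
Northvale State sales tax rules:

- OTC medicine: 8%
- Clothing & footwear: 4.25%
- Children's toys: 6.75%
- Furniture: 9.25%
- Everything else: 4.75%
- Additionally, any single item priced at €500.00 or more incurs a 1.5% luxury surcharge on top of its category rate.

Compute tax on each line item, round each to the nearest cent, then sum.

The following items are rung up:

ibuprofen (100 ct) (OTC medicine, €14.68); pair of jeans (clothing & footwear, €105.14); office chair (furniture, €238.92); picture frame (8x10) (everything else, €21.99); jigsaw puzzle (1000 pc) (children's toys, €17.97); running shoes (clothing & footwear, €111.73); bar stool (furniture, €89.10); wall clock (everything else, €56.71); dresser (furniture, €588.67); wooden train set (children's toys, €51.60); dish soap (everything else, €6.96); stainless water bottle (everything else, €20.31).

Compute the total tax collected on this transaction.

Ibuprofen (100 ct) €14.68: OTC medicine → 8% → €1.17
Pair of jeans €105.14: clothing & footwear → 4.25% → €4.47
Office chair €238.92: furniture → 9.25% → €22.10
Picture frame (8x10) €21.99: everything else → 4.75% → €1.04
Jigsaw puzzle (1000 pc) €17.97: children's toys → 6.75% → €1.21
Running shoes €111.73: clothing & footwear → 4.25% → €4.75
Bar stool €89.10: furniture → 9.25% → €8.24
Wall clock €56.71: everything else → 4.75% → €2.69
Dresser €588.67: furniture → 9.25% + 1.5% surcharge = 10.75% → €63.28
Wooden train set €51.60: children's toys → 6.75% → €3.48
Dish soap €6.96: everything else → 4.75% → €0.33
Stainless water bottle €20.31: everything else → 4.75% → €0.96
Total tax = €1.17 + €4.47 + €22.10 + €1.04 + €1.21 + €4.75 + €8.24 + €2.69 + €63.28 + €3.48 + €0.33 + €0.96 = €113.72

€113.72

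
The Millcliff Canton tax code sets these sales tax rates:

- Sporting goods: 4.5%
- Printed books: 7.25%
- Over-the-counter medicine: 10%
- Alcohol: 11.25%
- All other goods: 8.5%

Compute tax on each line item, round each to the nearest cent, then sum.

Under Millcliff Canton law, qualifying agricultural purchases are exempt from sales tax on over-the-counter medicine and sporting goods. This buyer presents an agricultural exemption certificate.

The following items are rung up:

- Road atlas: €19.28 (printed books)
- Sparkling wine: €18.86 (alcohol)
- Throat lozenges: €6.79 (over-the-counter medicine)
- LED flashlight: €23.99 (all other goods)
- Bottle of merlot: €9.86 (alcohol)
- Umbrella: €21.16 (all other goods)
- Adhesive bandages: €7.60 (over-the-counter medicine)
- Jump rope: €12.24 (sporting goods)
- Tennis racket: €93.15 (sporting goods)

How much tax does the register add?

€8.47

Road atlas €19.28: printed books → 7.25% → €1.40
Sparkling wine €18.86: alcohol → 11.25% → €2.12
Throat lozenges €6.79: over-the-counter medicine, buyer-exempt → 0% → €0.00
LED flashlight €23.99: all other goods → 8.5% → €2.04
Bottle of merlot €9.86: alcohol → 11.25% → €1.11
Umbrella €21.16: all other goods → 8.5% → €1.80
Adhesive bandages €7.60: over-the-counter medicine, buyer-exempt → 0% → €0.00
Jump rope €12.24: sporting goods, buyer-exempt → 0% → €0.00
Tennis racket €93.15: sporting goods, buyer-exempt → 0% → €0.00
Total tax = €1.40 + €2.12 + €2.04 + €1.11 + €1.80 = €8.47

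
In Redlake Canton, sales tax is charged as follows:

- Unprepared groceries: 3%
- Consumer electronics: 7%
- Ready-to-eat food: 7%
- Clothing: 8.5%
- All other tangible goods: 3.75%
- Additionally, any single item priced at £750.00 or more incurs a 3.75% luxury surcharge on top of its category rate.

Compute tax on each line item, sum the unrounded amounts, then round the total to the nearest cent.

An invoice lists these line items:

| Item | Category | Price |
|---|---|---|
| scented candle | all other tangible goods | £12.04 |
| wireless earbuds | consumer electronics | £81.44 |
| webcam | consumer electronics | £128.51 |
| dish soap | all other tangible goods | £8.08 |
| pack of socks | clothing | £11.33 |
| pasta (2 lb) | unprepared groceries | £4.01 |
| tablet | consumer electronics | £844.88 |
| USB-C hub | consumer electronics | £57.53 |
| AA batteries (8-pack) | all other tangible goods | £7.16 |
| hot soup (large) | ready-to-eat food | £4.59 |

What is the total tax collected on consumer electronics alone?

£109.55

Wireless earbuds £81.44: consumer electronics → 7% → £5.7008
Webcam £128.51: consumer electronics → 7% → £8.9957
Tablet £844.88: consumer electronics → 7% + 3.75% surcharge = 10.75% → £90.8246
USB-C hub £57.53: consumer electronics → 7% → £4.0271
Tax on consumer electronics: unrounded sum = £109.5482 → £109.55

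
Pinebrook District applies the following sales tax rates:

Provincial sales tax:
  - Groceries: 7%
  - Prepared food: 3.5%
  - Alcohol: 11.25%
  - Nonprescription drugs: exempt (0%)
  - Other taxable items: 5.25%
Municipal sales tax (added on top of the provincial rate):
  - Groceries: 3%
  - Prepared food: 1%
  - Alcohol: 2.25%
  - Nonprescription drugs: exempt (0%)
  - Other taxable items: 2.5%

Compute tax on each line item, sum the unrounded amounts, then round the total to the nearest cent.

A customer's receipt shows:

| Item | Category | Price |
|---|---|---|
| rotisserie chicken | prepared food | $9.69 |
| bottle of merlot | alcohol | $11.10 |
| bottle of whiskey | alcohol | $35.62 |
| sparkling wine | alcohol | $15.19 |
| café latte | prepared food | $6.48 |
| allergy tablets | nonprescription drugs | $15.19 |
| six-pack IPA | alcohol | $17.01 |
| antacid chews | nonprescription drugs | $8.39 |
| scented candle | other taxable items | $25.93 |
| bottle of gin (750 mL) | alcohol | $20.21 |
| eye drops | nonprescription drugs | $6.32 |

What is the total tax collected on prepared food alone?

Rotisserie chicken $9.69: prepared food → 3.5% + 1% municipal = 4.5% → $0.43605
Café latte $6.48: prepared food → 3.5% + 1% municipal = 4.5% → $0.2916
Tax on prepared food: unrounded sum = $0.72765 → $0.73

$0.73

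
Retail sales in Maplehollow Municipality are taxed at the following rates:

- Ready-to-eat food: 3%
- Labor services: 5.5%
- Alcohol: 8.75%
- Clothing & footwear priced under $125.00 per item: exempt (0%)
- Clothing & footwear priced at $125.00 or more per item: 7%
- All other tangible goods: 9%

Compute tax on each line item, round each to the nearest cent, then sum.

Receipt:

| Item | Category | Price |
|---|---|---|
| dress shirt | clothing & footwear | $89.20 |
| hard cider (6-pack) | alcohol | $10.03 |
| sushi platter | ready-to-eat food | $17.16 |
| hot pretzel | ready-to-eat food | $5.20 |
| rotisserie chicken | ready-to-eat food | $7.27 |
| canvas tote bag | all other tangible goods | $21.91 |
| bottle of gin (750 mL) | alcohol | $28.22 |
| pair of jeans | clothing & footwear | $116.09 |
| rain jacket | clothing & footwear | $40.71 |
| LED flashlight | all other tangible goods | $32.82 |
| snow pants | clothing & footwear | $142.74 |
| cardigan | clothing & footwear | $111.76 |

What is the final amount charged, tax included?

$642.26

Dress shirt $89.20: clothing & footwear, under $125.00 → 0% → $0.00
Hard cider (6-pack) $10.03: alcohol → 8.75% → $0.88
Sushi platter $17.16: ready-to-eat food → 3% → $0.51
Hot pretzel $5.20: ready-to-eat food → 3% → $0.16
Rotisserie chicken $7.27: ready-to-eat food → 3% → $0.22
Canvas tote bag $21.91: all other tangible goods → 9% → $1.97
Bottle of gin (750 mL) $28.22: alcohol → 8.75% → $2.47
Pair of jeans $116.09: clothing & footwear, under $125.00 → 0% → $0.00
Rain jacket $40.71: clothing & footwear, under $125.00 → 0% → $0.00
LED flashlight $32.82: all other tangible goods → 9% → $2.95
Snow pants $142.74: clothing & footwear, $125.00 or more → 7% → $9.99
Cardigan $111.76: clothing & footwear, under $125.00 → 0% → $0.00
Subtotal = $623.11; tax = $19.15; total due = $642.26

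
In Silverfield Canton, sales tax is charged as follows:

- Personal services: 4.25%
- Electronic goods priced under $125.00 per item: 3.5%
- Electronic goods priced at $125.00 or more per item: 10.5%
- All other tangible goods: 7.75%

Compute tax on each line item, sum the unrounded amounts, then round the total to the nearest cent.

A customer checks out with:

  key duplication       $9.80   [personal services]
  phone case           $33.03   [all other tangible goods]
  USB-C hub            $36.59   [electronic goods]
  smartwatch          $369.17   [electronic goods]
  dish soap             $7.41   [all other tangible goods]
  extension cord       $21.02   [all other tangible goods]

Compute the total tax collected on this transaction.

Key duplication $9.80: personal services → 4.25% → $0.4165
Phone case $33.03: all other tangible goods → 7.75% → $2.559825
USB-C hub $36.59: electronic goods, under $125.00 → 3.5% → $1.28065
Smartwatch $369.17: electronic goods, $125.00 or more → 10.5% → $38.76285
Dish soap $7.41: all other tangible goods → 7.75% → $0.574275
Extension cord $21.02: all other tangible goods → 7.75% → $1.62905
Unrounded tax sum = $45.22315 → $45.22

$45.22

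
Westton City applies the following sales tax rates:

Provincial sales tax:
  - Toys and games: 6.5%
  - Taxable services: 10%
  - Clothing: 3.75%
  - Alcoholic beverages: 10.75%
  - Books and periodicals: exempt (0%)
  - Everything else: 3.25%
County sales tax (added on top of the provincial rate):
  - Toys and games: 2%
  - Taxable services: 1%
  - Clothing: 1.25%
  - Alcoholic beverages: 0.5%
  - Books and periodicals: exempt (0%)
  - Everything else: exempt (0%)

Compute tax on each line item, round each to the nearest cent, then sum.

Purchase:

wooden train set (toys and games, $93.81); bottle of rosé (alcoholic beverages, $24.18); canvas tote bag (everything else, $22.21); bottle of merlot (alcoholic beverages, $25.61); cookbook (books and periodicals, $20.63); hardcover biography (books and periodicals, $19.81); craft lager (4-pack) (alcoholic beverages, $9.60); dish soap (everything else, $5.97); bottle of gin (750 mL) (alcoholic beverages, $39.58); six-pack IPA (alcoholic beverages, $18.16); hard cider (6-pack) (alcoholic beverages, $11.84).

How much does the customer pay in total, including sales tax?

Wooden train set $93.81: toys and games → 6.5% + 2% county = 8.5% → $7.97
Bottle of rosé $24.18: alcoholic beverages → 10.75% + 0.5% county = 11.25% → $2.72
Canvas tote bag $22.21: everything else → 3.25% + 0% county = 3.25% → $0.72
Bottle of merlot $25.61: alcoholic beverages → 10.75% + 0.5% county = 11.25% → $2.88
Cookbook $20.63: books and periodicals → 0% + 0% county = 0% → $0.00
Hardcover biography $19.81: books and periodicals → 0% + 0% county = 0% → $0.00
Craft lager (4-pack) $9.60: alcoholic beverages → 10.75% + 0.5% county = 11.25% → $1.08
Dish soap $5.97: everything else → 3.25% + 0% county = 3.25% → $0.19
Bottle of gin (750 mL) $39.58: alcoholic beverages → 10.75% + 0.5% county = 11.25% → $4.45
Six-pack IPA $18.16: alcoholic beverages → 10.75% + 0.5% county = 11.25% → $2.04
Hard cider (6-pack) $11.84: alcoholic beverages → 10.75% + 0.5% county = 11.25% → $1.33
Subtotal = $291.40; tax = $23.38; total due = $314.78

$314.78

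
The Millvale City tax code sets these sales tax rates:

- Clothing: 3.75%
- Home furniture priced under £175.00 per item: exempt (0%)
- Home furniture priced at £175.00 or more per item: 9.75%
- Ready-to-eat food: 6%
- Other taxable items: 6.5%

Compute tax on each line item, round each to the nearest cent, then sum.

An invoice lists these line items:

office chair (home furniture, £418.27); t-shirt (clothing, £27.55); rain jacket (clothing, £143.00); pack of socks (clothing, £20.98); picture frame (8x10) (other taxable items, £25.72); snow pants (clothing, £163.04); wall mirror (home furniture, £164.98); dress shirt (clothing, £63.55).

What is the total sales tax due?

Office chair £418.27: home furniture, £175.00 or more → 9.75% → £40.78
T-shirt £27.55: clothing → 3.75% → £1.03
Rain jacket £143.00: clothing → 3.75% → £5.36
Pack of socks £20.98: clothing → 3.75% → £0.79
Picture frame (8x10) £25.72: other taxable items → 6.5% → £1.67
Snow pants £163.04: clothing → 3.75% → £6.11
Wall mirror £164.98: home furniture, under £175.00 → 0% → £0.00
Dress shirt £63.55: clothing → 3.75% → £2.38
Total tax = £40.78 + £1.03 + £5.36 + £0.79 + £1.67 + £6.11 + £2.38 = £58.12

£58.12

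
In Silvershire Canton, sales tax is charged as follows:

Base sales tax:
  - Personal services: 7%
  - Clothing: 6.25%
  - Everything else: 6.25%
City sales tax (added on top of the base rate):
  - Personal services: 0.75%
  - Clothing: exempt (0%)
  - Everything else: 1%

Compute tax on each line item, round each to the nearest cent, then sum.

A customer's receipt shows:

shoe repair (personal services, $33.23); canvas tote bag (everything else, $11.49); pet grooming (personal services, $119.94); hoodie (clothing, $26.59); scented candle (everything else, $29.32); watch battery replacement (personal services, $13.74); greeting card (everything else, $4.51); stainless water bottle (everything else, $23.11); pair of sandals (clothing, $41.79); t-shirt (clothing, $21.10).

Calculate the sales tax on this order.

$23.50

Shoe repair $33.23: personal services → 7% + 0.75% city = 7.75% → $2.58
Canvas tote bag $11.49: everything else → 6.25% + 1% city = 7.25% → $0.83
Pet grooming $119.94: personal services → 7% + 0.75% city = 7.75% → $9.30
Hoodie $26.59: clothing → 6.25% + 0% city = 6.25% → $1.66
Scented candle $29.32: everything else → 6.25% + 1% city = 7.25% → $2.13
Watch battery replacement $13.74: personal services → 7% + 0.75% city = 7.75% → $1.06
Greeting card $4.51: everything else → 6.25% + 1% city = 7.25% → $0.33
Stainless water bottle $23.11: everything else → 6.25% + 1% city = 7.25% → $1.68
Pair of sandals $41.79: clothing → 6.25% + 0% city = 6.25% → $2.61
T-shirt $21.10: clothing → 6.25% + 0% city = 6.25% → $1.32
Total tax = $2.58 + $0.83 + $9.30 + $1.66 + $2.13 + $1.06 + $0.33 + $1.68 + $2.61 + $1.32 = $23.50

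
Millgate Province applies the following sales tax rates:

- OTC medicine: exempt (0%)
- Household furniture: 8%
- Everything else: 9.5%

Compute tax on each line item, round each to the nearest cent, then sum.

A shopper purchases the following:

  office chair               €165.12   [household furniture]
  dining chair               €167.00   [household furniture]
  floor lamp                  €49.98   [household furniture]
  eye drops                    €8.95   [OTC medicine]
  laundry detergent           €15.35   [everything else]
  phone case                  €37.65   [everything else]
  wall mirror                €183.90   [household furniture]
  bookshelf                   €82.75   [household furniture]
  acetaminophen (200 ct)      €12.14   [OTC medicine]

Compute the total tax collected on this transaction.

€56.94

Office chair €165.12: household furniture → 8% → €13.21
Dining chair €167.00: household furniture → 8% → €13.36
Floor lamp €49.98: household furniture → 8% → €4.00
Eye drops €8.95: OTC medicine → 0% → €0.00
Laundry detergent €15.35: everything else → 9.5% → €1.46
Phone case €37.65: everything else → 9.5% → €3.58
Wall mirror €183.90: household furniture → 8% → €14.71
Bookshelf €82.75: household furniture → 8% → €6.62
Acetaminophen (200 ct) €12.14: OTC medicine → 0% → €0.00
Total tax = €13.21 + €13.36 + €4.00 + €1.46 + €3.58 + €14.71 + €6.62 = €56.94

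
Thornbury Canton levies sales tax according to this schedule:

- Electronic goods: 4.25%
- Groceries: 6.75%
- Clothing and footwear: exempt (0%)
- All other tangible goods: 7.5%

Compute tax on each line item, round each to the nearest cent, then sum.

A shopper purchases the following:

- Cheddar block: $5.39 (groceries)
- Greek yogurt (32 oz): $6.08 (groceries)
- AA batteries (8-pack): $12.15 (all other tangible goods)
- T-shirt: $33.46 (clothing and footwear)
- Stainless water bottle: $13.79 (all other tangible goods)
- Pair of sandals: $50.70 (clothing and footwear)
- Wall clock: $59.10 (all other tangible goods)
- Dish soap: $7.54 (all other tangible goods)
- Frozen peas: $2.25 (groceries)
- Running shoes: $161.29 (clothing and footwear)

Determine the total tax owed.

Cheddar block $5.39: groceries → 6.75% → $0.36
Greek yogurt (32 oz) $6.08: groceries → 6.75% → $0.41
AA batteries (8-pack) $12.15: all other tangible goods → 7.5% → $0.91
T-shirt $33.46: clothing and footwear → 0% → $0.00
Stainless water bottle $13.79: all other tangible goods → 7.5% → $1.03
Pair of sandals $50.70: clothing and footwear → 0% → $0.00
Wall clock $59.10: all other tangible goods → 7.5% → $4.43
Dish soap $7.54: all other tangible goods → 7.5% → $0.57
Frozen peas $2.25: groceries → 6.75% → $0.15
Running shoes $161.29: clothing and footwear → 0% → $0.00
Total tax = $0.36 + $0.41 + $0.91 + $1.03 + $4.43 + $0.57 + $0.15 = $7.86

$7.86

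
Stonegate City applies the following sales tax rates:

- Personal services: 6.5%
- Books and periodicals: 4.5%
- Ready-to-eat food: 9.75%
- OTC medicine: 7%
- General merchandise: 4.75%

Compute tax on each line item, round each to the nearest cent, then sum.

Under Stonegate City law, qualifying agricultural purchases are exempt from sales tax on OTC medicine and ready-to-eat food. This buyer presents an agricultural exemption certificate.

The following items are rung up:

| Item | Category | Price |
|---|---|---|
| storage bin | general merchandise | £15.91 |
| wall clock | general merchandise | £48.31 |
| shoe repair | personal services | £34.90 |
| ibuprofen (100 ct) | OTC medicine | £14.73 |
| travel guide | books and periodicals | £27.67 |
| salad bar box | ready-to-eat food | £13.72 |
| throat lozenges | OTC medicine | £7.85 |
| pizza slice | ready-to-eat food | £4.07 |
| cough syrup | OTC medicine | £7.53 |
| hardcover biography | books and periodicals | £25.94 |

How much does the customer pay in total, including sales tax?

£208.37

Storage bin £15.91: general merchandise → 4.75% → £0.76
Wall clock £48.31: general merchandise → 4.75% → £2.29
Shoe repair £34.90: personal services → 6.5% → £2.27
Ibuprofen (100 ct) £14.73: OTC medicine, buyer-exempt → 0% → £0.00
Travel guide £27.67: books and periodicals → 4.5% → £1.25
Salad bar box £13.72: ready-to-eat food, buyer-exempt → 0% → £0.00
Throat lozenges £7.85: OTC medicine, buyer-exempt → 0% → £0.00
Pizza slice £4.07: ready-to-eat food, buyer-exempt → 0% → £0.00
Cough syrup £7.53: OTC medicine, buyer-exempt → 0% → £0.00
Hardcover biography £25.94: books and periodicals → 4.5% → £1.17
Subtotal = £200.63; tax = £7.74; total due = £208.37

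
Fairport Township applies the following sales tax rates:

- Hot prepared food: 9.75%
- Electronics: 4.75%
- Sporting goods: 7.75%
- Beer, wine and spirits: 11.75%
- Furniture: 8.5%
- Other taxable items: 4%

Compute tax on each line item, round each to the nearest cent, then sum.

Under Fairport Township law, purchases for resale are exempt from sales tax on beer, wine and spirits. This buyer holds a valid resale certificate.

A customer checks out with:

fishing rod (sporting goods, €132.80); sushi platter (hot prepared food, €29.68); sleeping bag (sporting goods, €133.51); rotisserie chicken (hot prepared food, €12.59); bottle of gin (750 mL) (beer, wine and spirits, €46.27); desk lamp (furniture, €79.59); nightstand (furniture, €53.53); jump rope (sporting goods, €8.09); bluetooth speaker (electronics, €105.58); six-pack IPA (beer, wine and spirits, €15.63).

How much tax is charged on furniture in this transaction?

€11.32

Desk lamp €79.59: furniture → 8.5% → €6.77
Nightstand €53.53: furniture → 8.5% → €4.55
Tax on furniture = €6.77 + €4.55 = €11.32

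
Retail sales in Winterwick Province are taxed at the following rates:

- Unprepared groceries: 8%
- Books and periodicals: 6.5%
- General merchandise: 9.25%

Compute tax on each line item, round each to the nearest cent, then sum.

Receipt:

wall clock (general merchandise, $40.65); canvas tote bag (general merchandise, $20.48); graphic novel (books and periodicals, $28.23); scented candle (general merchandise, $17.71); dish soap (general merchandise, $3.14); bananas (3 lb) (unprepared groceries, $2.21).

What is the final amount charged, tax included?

$122.01

Wall clock $40.65: general merchandise → 9.25% → $3.76
Canvas tote bag $20.48: general merchandise → 9.25% → $1.89
Graphic novel $28.23: books and periodicals → 6.5% → $1.83
Scented candle $17.71: general merchandise → 9.25% → $1.64
Dish soap $3.14: general merchandise → 9.25% → $0.29
Bananas (3 lb) $2.21: unprepared groceries → 8% → $0.18
Subtotal = $112.42; tax = $9.59; total due = $122.01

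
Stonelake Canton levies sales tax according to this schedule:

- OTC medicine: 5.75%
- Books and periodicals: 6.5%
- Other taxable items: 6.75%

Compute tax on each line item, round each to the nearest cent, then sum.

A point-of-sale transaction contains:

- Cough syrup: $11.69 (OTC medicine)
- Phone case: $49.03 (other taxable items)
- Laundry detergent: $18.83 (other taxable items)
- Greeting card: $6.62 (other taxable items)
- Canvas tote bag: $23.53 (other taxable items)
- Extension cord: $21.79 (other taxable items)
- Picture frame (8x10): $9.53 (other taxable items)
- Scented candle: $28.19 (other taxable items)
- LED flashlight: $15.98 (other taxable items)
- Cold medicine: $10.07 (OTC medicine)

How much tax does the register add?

$12.96

Cough syrup $11.69: OTC medicine → 5.75% → $0.67
Phone case $49.03: other taxable items → 6.75% → $3.31
Laundry detergent $18.83: other taxable items → 6.75% → $1.27
Greeting card $6.62: other taxable items → 6.75% → $0.45
Canvas tote bag $23.53: other taxable items → 6.75% → $1.59
Extension cord $21.79: other taxable items → 6.75% → $1.47
Picture frame (8x10) $9.53: other taxable items → 6.75% → $0.64
Scented candle $28.19: other taxable items → 6.75% → $1.90
LED flashlight $15.98: other taxable items → 6.75% → $1.08
Cold medicine $10.07: OTC medicine → 5.75% → $0.58
Total tax = $0.67 + $3.31 + $1.27 + $0.45 + $1.59 + $1.47 + $0.64 + $1.90 + $1.08 + $0.58 = $12.96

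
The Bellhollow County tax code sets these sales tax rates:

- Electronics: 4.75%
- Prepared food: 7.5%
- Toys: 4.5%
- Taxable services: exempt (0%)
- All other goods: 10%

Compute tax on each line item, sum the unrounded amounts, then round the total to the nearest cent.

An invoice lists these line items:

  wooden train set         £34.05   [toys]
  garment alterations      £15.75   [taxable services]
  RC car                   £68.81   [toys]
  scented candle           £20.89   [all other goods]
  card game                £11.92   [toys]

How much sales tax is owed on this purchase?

Wooden train set £34.05: toys → 4.5% → £1.53225
Garment alterations £15.75: taxable services → 0% → £0.00
RC car £68.81: toys → 4.5% → £3.09645
Scented candle £20.89: all other goods → 10% → £2.089
Card game £11.92: toys → 4.5% → £0.5364
Unrounded tax sum = £7.2541 → £7.25

£7.25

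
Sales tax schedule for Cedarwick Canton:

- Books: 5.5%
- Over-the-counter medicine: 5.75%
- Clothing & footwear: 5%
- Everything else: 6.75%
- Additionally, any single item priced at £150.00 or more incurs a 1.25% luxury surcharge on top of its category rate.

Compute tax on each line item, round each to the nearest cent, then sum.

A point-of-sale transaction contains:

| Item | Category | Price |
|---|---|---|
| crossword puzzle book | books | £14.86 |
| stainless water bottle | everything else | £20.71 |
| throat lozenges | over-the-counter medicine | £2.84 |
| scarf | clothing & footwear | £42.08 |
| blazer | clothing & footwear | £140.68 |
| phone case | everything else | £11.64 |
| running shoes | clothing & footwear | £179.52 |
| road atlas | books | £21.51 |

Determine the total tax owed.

Crossword puzzle book £14.86: books → 5.5% → £0.82
Stainless water bottle £20.71: everything else → 6.75% → £1.40
Throat lozenges £2.84: over-the-counter medicine → 5.75% → £0.16
Scarf £42.08: clothing & footwear → 5% → £2.10
Blazer £140.68: clothing & footwear → 5% → £7.03
Phone case £11.64: everything else → 6.75% → £0.79
Running shoes £179.52: clothing & footwear → 5% + 1.25% surcharge = 6.25% → £11.22
Road atlas £21.51: books → 5.5% → £1.18
Total tax = £0.82 + £1.40 + £0.16 + £2.10 + £7.03 + £0.79 + £11.22 + £1.18 = £24.70

£24.70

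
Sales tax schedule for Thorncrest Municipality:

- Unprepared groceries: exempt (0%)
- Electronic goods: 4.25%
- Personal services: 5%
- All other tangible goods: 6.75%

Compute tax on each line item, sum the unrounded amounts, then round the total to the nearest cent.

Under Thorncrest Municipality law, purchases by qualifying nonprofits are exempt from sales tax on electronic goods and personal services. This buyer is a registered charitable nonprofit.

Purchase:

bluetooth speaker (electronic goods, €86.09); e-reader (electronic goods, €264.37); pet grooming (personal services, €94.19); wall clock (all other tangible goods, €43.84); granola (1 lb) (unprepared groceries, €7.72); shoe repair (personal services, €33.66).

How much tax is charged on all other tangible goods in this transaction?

€2.96

Wall clock €43.84: all other tangible goods → 6.75% → €2.9592
Tax on all other tangible goods: unrounded sum = €2.9592 → €2.96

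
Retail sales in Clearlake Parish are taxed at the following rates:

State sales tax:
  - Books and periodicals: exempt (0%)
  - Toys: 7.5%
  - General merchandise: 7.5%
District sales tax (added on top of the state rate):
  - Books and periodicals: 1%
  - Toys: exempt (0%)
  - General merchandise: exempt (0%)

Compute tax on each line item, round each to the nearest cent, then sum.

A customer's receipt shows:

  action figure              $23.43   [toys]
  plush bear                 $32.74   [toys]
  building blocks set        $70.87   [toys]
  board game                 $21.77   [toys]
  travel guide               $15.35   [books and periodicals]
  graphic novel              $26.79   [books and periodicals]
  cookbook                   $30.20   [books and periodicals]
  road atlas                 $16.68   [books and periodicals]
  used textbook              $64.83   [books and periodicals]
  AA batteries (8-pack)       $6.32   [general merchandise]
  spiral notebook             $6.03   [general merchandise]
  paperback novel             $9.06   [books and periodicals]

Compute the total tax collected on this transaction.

Action figure $23.43: toys → 7.5% + 0% district = 7.5% → $1.76
Plush bear $32.74: toys → 7.5% + 0% district = 7.5% → $2.46
Building blocks set $70.87: toys → 7.5% + 0% district = 7.5% → $5.32
Board game $21.77: toys → 7.5% + 0% district = 7.5% → $1.63
Travel guide $15.35: books and periodicals → 0% + 1% district = 1% → $0.15
Graphic novel $26.79: books and periodicals → 0% + 1% district = 1% → $0.27
Cookbook $30.20: books and periodicals → 0% + 1% district = 1% → $0.30
Road atlas $16.68: books and periodicals → 0% + 1% district = 1% → $0.17
Used textbook $64.83: books and periodicals → 0% + 1% district = 1% → $0.65
AA batteries (8-pack) $6.32: general merchandise → 7.5% + 0% district = 7.5% → $0.47
Spiral notebook $6.03: general merchandise → 7.5% + 0% district = 7.5% → $0.45
Paperback novel $9.06: books and periodicals → 0% + 1% district = 1% → $0.09
Total tax = $1.76 + $2.46 + $5.32 + $1.63 + $0.15 + $0.27 + $0.30 + $0.17 + $0.65 + $0.47 + $0.45 + $0.09 = $13.72

$13.72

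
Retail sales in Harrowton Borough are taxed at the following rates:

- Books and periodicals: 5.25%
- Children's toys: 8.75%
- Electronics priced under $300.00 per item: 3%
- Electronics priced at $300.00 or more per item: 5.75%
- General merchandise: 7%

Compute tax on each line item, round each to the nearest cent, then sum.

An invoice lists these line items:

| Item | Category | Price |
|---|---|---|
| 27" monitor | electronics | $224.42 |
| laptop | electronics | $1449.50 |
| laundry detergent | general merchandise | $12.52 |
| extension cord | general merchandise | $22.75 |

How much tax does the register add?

$92.55

27" monitor $224.42: electronics, under $300.00 → 3% → $6.73
Laptop $1449.50: electronics, $300.00 or more → 5.75% → $83.35
Laundry detergent $12.52: general merchandise → 7% → $0.88
Extension cord $22.75: general merchandise → 7% → $1.59
Total tax = $6.73 + $83.35 + $0.88 + $1.59 = $92.55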